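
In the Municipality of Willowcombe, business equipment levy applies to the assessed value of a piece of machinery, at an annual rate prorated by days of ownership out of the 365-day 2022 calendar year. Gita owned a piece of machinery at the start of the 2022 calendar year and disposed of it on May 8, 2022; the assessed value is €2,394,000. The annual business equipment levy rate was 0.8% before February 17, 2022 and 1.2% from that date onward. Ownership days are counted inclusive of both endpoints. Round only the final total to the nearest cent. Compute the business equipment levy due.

January 1 – February 16, 2022: 47 days at 0.8% → €2,394,000 × 0.8% × 47/365 = €2,466.1479
February 17 – May 8, 2022: 81 days at 1.2% → €2,394,000 × 1.2% × 81/365 = €6,375.2548
Total = €8,841.4027

€8,841.40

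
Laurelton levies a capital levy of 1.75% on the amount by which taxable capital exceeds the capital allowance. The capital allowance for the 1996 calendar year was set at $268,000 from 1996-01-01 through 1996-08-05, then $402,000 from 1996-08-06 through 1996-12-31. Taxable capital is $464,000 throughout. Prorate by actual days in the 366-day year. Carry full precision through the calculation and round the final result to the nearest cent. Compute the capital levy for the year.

1996-01-01 to 1996-08-05: 218 days, exemption $268,000 → ($464,000 − $268,000) × 1.75% × 218/366 = $2,043.0055
1996-08-06 to 1996-12-31: 148 days, exemption $402,000 → ($464,000 − $402,000) × 1.75% × 148/366 = $438.7432
Total = $2,481.7486

$2,481.75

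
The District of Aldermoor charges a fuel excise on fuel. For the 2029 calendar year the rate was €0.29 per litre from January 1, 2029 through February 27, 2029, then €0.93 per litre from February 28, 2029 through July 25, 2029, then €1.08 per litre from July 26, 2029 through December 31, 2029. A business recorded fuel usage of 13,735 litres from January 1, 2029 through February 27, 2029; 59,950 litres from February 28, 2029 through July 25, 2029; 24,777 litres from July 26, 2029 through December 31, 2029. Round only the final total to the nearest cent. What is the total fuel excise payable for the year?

€86,495.81

January 1 – February 27, 2029: 13,735 litres at €0.29/litre → €3,983.15
February 28 – July 25, 2029: 59,950 litres at €0.93/litre → €55,753.50
July 26 – December 31, 2029: 24,777 litres at €1.08/litre → €26,759.16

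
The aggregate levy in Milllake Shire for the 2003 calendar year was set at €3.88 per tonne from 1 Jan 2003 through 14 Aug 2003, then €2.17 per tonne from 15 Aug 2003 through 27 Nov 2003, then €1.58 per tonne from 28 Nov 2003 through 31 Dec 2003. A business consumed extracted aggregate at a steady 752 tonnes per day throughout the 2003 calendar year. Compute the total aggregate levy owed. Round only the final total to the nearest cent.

1 Jan – 14 Aug 2003: 226 days × 752 tonnes/day = 169,952 tonnes at €3.88/tonne → €659,413.76
15 Aug – 27 Nov 2003: 105 days × 752 tonnes/day = 78,960 tonnes at €2.17/tonne → €171,343.20
28 Nov – 31 Dec 2003: 34 days × 752 tonnes/day = 25,568 tonnes at €1.58/tonne → €40,397.44

€871,154.40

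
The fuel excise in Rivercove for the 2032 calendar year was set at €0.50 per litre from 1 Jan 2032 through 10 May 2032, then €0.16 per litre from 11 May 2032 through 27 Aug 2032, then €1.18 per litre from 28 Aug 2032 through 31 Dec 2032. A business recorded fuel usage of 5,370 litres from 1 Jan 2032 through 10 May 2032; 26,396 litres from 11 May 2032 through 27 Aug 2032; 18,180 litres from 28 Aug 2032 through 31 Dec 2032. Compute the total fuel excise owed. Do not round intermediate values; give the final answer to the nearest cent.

€28,360.76

1 Jan – 10 May 2032: 5,370 litres at €0.50/litre → €2,685.00
11 May – 27 Aug 2032: 26,396 litres at €0.16/litre → €4,223.36
28 Aug – 31 Dec 2032: 18,180 litres at €1.18/litre → €21,452.40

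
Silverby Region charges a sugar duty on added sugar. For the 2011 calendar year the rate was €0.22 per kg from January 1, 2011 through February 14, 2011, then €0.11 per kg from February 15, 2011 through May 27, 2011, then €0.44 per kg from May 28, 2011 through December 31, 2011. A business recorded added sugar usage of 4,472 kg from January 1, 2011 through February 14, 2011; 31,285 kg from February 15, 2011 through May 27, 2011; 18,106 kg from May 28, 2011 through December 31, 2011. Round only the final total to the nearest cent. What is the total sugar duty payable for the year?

€12,391.83

January 1 – February 14, 2011: 4,472 kg at €0.22/kg → €983.84
February 15 – May 27, 2011: 31,285 kg at €0.11/kg → €3,441.35
May 28 – December 31, 2011: 18,106 kg at €0.44/kg → €7,966.64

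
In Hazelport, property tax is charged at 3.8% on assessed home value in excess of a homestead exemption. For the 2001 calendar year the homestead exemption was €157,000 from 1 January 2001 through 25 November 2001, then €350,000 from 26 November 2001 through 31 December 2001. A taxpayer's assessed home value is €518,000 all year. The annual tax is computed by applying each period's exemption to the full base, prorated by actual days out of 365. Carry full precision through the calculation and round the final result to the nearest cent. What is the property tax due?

€12,994.65

1 January – 25 November 2001: 329 days, exemption €157,000 → (€518,000 − €157,000) × 3.8% × 329/365 = €12,364.9918
26 November – 31 December 2001: 36 days, exemption €350,000 → (€518,000 − €350,000) × 3.8% × 36/365 = €629.6548
Total = €12,994.6466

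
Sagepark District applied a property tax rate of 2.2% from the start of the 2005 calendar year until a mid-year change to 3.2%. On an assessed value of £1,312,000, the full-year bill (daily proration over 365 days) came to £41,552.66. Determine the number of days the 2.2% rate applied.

12 days

Let d = days at the first rate; then 365 − d days at the second rate.
£1,312,000 × [2.2%·d + 3.2%·(365−d)] / 365 = £41,552.66
Solving gives d = 12, so the new rate took effect on January 13, 2005.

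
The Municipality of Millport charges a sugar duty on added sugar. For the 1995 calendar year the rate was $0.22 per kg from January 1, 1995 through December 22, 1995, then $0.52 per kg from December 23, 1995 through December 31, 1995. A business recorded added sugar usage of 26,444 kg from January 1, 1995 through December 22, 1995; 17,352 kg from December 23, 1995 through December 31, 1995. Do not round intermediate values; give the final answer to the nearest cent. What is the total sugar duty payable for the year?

$14,840.72

January 1 – December 22, 1995: 26,444 kg at $0.22/kg → $5,817.68
December 23 – December 31, 1995: 17,352 kg at $0.52/kg → $9,023.04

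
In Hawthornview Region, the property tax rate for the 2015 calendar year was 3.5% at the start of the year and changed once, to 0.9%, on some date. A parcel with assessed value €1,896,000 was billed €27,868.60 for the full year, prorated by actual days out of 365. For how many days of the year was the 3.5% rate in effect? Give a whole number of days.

80 days

Let d = days at the first rate; then 365 − d days at the second rate.
€1,896,000 × [3.5%·d + 0.9%·(365−d)] / 365 = €27,868.60
Solving gives d = 80, so the new rate took effect on 22 March 2015.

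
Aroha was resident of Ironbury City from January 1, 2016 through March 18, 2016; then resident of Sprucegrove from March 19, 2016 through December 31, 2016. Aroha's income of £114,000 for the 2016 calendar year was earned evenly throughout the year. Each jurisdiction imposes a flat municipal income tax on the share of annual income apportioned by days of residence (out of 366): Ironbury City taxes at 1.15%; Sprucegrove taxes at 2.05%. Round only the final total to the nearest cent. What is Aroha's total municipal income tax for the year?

£2,118.34

Ironbury City, January 1 – March 18, 2016: 78 days → £114,000 × 1.15% × 78/366 = £279.3934
Sprucegrove, March 19 – December 31, 2016: 288 days → £114,000 × 2.05% × 288/366 = £1,838.9508
Total = £2,118.3443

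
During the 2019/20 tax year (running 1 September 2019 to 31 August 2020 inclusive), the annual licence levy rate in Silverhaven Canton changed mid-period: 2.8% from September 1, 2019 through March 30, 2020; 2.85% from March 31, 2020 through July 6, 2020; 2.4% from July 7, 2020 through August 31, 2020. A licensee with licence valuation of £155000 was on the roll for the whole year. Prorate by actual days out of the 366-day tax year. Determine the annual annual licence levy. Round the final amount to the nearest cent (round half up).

September 1, 2019 – March 30, 2020: 212 days at 2.8% → £155000 × 2.8% × 212/366 = £2513.8798
March 31 – July 6, 2020: 98 days at 2.85% → £155000 × 2.85% × 98/366 = £1182.8279
July 7 – August 31, 2020: 56 days at 2.4% → £155000 × 2.4% × 56/366 = £569.1803
Total = £4265.8880

£4265.89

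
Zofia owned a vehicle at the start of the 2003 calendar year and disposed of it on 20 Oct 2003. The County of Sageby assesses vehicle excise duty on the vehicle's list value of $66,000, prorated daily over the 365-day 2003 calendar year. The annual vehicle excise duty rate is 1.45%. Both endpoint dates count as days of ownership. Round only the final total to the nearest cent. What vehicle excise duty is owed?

$768.22

Days held (1 Jan – 20 Oct 2003): 293 out of 365
Tax = $66,000 × 1.45% × 293/365 = $768.2219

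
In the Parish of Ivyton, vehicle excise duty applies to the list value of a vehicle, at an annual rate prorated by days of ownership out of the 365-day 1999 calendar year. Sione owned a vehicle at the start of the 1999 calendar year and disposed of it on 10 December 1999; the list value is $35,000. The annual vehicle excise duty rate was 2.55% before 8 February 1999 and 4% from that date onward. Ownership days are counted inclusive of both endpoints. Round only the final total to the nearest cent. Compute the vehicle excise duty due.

$1,266.62

1 January – 7 February 1999: 38 days at 2.55% → $35,000 × 2.55% × 38/365 = $92.9178
8 February – 10 December 1999: 306 days at 4% → $35,000 × 4% × 306/365 = $1,173.6986
Total = $1,266.6164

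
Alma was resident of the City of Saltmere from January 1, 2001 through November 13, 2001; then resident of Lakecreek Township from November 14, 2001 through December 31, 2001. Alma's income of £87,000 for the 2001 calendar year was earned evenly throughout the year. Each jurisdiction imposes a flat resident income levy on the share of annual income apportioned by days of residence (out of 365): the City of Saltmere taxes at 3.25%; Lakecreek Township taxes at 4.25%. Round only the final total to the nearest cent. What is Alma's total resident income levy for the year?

£2,941.91

The City of Saltmere, January 1 – November 13, 2001: 317 days → £87,000 × 3.25% × 317/365 = £2,455.6644
Lakecreek Township, November 14 – December 31, 2001: 48 days → £87,000 × 4.25% × 48/365 = £486.2466
Total = £2,941.9110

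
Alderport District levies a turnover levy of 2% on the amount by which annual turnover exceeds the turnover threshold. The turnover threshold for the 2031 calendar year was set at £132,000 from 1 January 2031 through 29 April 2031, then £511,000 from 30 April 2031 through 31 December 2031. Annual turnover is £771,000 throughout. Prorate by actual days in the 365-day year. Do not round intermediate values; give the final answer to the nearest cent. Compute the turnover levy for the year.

£7,671.29

1 January – 29 April 2031: 119 days, exemption £132,000 → (£771,000 − £132,000) × 2% × 119/365 = £4,166.6301
30 April – 31 December 2031: 246 days, exemption £511,000 → (£771,000 − £511,000) × 2% × 246/365 = £3,504.6575
Total = £7,671.2877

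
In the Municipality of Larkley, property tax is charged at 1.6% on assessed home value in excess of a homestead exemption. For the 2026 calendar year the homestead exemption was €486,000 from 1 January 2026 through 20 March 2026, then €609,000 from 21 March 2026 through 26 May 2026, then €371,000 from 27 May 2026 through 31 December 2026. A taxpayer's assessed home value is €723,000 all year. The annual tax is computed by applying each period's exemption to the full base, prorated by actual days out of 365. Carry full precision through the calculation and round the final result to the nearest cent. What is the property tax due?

1 January – 20 March 2026: 79 days, exemption €486,000 → (€723,000 − €486,000) × 1.6% × 79/365 = €820.7342
21 March – 26 May 2026: 67 days, exemption €609,000 → (€723,000 − €609,000) × 1.6% × 67/365 = €334.8164
27 May – 31 December 2026: 219 days, exemption €371,000 → (€723,000 − €371,000) × 1.6% × 219/365 = €3,379.2000
Total = €4,534.7507

€4,534.75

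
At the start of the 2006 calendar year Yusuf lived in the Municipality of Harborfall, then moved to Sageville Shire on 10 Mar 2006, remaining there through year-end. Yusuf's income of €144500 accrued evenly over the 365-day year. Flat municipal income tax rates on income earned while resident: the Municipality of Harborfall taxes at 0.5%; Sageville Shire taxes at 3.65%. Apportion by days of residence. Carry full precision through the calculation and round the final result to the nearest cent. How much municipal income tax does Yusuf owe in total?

The Municipality of Harborfall, 1 Jan – 9 Mar 2006: 68 days → €144500 × 0.5% × 68/365 = €134.6027
Sageville Shire, 10 Mar – 31 Dec 2006: 297 days → €144500 × 3.65% × 297/365 = €4291.6500
Total = €4426.2527

€4426.25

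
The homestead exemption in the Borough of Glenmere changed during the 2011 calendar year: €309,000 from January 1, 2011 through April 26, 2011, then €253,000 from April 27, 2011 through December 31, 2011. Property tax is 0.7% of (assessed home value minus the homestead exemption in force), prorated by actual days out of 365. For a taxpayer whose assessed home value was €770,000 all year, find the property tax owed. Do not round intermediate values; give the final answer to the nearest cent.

January 1 – April 26, 2011: 116 days, exemption €309,000 → (€770,000 − €309,000) × 0.7% × 116/365 = €1,025.5671
April 27 – December 31, 2011: 249 days, exemption €253,000 → (€770,000 − €253,000) × 0.7% × 249/365 = €2,468.8521
Total = €3,494.4192

€3,494.42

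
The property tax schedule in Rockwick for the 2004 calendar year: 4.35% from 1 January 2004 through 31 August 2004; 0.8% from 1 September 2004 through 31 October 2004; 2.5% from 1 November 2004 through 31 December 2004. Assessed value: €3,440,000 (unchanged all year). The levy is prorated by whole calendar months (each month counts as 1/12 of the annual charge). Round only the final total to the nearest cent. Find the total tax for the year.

€118,680.00

1 January – 31 August 2004: 8 months at 4.35% → €3,440,000 × 4.35% × 8/12 = €99,760.0000
1 September – 31 October 2004: 2 months at 0.8% → €3,440,000 × 0.8% × 2/12 = €4,586.6667
1 November – 31 December 2004: 2 months at 2.5% → €3,440,000 × 2.5% × 2/12 = €14,333.3333
Total = €118,680.0000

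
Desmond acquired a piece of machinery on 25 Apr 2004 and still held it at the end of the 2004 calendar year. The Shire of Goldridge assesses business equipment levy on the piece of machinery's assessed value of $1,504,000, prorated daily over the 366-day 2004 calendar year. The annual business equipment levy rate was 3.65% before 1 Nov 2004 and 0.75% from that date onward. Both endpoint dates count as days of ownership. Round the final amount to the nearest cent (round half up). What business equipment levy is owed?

25 Apr – 31 Oct 2004: 190 days at 3.65% → $1,504,000 × 3.65% × 190/366 = $28,497.9235
1 Nov – 31 Dec 2004: 61 days at 0.75% → $1,504,000 × 0.75% × 61/366 = $1,880.0000
Total = $30,377.9235

$30,377.92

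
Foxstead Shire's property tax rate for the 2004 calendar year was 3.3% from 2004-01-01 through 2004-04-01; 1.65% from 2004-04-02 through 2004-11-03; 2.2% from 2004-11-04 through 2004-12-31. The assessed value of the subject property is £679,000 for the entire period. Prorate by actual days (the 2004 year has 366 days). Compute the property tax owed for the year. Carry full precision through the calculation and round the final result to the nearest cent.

2004-01-01 to 2004-04-01: 92 days at 3.3% → £679,000 × 3.3% × 92/366 = £5,632.3607
2004-04-02 to 2004-11-03: 216 days at 1.65% → £679,000 × 1.65% × 216/366 = £6,611.9016
2004-11-04 to 2004-12-31: 58 days at 2.2% → £679,000 × 2.2% × 58/366 = £2,367.2240
Total = £14,611.4863

£14,611.49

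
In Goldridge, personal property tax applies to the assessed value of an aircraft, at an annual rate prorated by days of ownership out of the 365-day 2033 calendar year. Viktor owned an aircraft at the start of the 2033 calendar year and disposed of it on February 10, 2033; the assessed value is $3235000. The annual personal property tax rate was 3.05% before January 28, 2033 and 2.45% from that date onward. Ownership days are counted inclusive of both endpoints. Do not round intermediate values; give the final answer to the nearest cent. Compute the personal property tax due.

January 1 – January 27, 2033: 27 days at 3.05% → $3235000 × 3.05% × 27/365 = $7298.6918
January 28 – February 10, 2033: 14 days at 2.45% → $3235000 × 2.45% × 14/365 = $3040.0137
Total = $10338.7055

$10338.71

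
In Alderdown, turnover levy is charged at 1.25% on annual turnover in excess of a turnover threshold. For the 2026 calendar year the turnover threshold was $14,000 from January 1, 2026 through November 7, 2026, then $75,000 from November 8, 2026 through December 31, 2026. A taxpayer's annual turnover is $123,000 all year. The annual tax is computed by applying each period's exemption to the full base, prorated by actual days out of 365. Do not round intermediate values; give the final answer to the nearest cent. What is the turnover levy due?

January 1 – November 7, 2026: 311 days, exemption $14,000 → ($123,000 − $14,000) × 1.25% × 311/365 = $1,160.9247
November 8 – December 31, 2026: 54 days, exemption $75,000 → ($123,000 − $75,000) × 1.25% × 54/365 = $88.7671
Total = $1,249.6918

$1,249.69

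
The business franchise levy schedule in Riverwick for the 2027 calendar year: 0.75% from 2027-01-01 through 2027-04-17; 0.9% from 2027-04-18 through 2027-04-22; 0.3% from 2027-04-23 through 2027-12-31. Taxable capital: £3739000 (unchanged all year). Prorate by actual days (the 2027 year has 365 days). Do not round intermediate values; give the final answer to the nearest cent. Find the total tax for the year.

2027-01-01 to 2027-04-17: 107 days at 0.75% → £3739000 × 0.75% × 107/365 = £8220.6781
2027-04-18 to 2027-04-22: 5 days at 0.9% → £3739000 × 0.9% × 5/365 = £460.9726
2027-04-23 to 2027-12-31: 253 days at 0.3% → £3739000 × 0.3% × 253/365 = £7775.0712
Total = £16456.7219

£16456.72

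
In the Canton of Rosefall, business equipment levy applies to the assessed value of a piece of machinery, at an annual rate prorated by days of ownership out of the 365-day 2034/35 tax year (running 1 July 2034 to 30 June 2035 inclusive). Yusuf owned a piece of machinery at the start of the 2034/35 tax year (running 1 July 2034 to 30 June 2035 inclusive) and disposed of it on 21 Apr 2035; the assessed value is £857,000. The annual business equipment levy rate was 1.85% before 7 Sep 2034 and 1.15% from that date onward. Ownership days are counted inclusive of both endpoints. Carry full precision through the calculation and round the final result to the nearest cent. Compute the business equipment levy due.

£9,083.03

1 Jul – 6 Sep 2034: 68 days at 1.85% → £857,000 × 1.85% × 68/365 = £2,953.7151
7 Sep 2034 – 21 Apr 2035: 227 days at 1.15% → £857,000 × 1.15% × 227/365 = £6,129.3110
Total = £9,083.0260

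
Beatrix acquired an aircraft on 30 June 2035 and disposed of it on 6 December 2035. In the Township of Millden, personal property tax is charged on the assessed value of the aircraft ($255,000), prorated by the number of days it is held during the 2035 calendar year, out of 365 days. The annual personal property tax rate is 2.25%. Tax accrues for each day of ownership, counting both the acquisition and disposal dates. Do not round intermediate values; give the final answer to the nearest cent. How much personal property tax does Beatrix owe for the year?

$2,515.07

Days held (30 June – 6 December 2035): 160 out of 365
Tax = $255,000 × 2.25% × 160/365 = $2,515.0685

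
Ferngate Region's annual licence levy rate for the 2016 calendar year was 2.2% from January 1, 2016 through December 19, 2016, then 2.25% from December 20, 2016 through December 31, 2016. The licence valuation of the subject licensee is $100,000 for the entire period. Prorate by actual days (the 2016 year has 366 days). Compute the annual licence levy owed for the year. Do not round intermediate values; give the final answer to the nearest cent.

January 1 – December 19, 2016: 354 days at 2.2% → $100,000 × 2.2% × 354/366 = $2,127.8689
December 20 – December 31, 2016: 12 days at 2.25% → $100,000 × 2.25% × 12/366 = $73.7705
Total = $2,201.6393

$2,201.64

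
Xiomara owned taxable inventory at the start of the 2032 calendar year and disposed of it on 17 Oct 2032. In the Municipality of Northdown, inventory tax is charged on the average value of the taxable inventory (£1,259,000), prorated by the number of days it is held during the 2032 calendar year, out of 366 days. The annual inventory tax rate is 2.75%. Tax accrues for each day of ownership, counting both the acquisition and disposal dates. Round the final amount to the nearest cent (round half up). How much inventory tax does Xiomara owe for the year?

£27,527.73

Days held (1 Jan – 17 Oct 2032): 291 out of 366
Tax = £1,259,000 × 2.75% × 291/366 = £27,527.7254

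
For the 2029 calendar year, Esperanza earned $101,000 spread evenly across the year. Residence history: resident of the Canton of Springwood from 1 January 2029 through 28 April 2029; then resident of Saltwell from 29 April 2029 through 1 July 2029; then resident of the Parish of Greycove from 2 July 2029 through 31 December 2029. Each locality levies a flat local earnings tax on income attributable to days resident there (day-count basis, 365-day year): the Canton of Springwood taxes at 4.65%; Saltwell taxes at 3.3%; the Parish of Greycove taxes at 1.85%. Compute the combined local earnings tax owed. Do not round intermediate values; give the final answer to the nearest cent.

$3,039.55

The Canton of Springwood, 1 January – 28 April 2029: 118 days → $101,000 × 4.65% × 118/365 = $1,518.3205
Saltwell, 29 April – 1 July 2029: 64 days → $101,000 × 3.3% × 64/365 = $584.4164
The Parish of Greycove, 2 July – 31 December 2029: 183 days → $101,000 × 1.85% × 183/365 = $936.8096
Total = $3,039.5466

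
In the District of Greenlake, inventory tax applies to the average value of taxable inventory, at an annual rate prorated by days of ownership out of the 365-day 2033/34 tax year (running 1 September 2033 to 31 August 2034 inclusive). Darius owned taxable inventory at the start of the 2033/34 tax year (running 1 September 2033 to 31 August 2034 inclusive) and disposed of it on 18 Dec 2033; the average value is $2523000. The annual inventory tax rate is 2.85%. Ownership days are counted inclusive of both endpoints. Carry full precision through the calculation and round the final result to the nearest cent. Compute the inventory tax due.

Days held (1 Sep – 18 Dec 2033): 109 out of 365
Tax = $2523000 × 2.85% × 109/365 = $21473.1493

$21473.15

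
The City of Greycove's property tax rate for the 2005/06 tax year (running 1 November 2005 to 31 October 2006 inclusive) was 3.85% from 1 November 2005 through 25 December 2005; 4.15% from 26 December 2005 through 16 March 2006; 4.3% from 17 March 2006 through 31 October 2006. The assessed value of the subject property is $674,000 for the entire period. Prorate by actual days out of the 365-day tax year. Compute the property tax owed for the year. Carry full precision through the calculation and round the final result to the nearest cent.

$28,300.61

1 November – 25 December 2005: 55 days at 3.85% → $674,000 × 3.85% × 55/365 = $3,910.1233
26 December 2005 – 16 March 2006: 81 days at 4.15% → $674,000 × 4.15% × 81/365 = $6,207.2630
17 March – 31 October 2006: 229 days at 4.3% → $674,000 × 4.3% × 229/365 = $18,183.2274
Total = $28,300.6137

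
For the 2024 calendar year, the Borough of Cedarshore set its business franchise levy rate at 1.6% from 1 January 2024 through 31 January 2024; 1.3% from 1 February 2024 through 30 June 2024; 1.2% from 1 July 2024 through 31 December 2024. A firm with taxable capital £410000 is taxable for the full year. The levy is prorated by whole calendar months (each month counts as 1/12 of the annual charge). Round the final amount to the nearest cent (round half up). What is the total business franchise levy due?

1 January – 31 January 2024: 1 month at 1.6% → £410000 × 1.6% × 1/12 = £546.6667
1 February – 30 June 2024: 5 months at 1.3% → £410000 × 1.3% × 5/12 = £2220.8333
1 July – 31 December 2024: 6 months at 1.2% → £410000 × 1.2% × 6/12 = £2460.0000
Total = £5227.5000

£5227.50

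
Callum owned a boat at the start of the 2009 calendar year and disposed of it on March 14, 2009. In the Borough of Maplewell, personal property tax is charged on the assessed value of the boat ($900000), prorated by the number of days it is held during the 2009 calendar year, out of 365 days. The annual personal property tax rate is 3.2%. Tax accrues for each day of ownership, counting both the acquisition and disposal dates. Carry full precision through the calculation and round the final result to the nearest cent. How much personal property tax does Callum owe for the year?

$5760.00

Days held (January 1 – March 14, 2009): 73 out of 365
Tax = $900000 × 3.2% × 73/365 = $5760.0000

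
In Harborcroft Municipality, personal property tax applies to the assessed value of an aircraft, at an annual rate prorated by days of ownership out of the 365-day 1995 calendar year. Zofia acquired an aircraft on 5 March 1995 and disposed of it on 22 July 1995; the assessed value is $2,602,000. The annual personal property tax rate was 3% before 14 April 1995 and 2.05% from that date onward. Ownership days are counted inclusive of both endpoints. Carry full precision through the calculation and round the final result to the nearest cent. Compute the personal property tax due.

5 March – 13 April 1995: 40 days at 3% → $2,602,000 × 3% × 40/365 = $8,554.5205
14 April – 22 July 1995: 100 days at 2.05% → $2,602,000 × 2.05% × 100/365 = $14,613.9726
Total = $23,168.4932

$23,168.49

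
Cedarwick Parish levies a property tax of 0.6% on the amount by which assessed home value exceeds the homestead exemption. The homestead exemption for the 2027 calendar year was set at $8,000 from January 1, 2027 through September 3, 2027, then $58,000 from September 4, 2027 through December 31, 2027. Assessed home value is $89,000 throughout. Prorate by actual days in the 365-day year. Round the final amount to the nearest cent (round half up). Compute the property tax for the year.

$388.19

January 1 – September 3, 2027: 246 days, exemption $8,000 → ($89,000 − $8,000) × 0.6% × 246/365 = $327.5507
September 4 – December 31, 2027: 119 days, exemption $58,000 → ($89,000 − $58,000) × 0.6% × 119/365 = $60.6411
Total = $388.1918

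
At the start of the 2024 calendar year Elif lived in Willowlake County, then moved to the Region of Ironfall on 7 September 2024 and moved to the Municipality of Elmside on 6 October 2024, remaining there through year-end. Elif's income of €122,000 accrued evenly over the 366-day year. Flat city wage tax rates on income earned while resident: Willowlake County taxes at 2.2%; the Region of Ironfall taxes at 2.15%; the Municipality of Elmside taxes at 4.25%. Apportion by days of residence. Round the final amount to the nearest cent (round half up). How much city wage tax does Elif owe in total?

€3,273.67

Willowlake County, 1 January – 6 September 2024: 250 days → €122,000 × 2.2% × 250/366 = €1,833.3333
The Region of Ironfall, 7 September – 5 October 2024: 29 days → €122,000 × 2.15% × 29/366 = €207.8333
The Municipality of Elmside, 6 October – 31 December 2024: 87 days → €122,000 × 4.25% × 87/366 = €1,232.5000
Total = €3,273.6667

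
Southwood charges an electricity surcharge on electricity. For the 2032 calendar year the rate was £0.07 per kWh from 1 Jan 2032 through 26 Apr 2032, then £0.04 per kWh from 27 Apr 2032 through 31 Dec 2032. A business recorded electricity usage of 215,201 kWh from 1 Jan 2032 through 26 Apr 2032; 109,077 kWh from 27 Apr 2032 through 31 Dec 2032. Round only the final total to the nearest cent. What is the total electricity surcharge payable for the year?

£19,427.15

1 Jan – 26 Apr 2032: 215,201 kWh at £0.07/kWh → £15,064.07
27 Apr – 31 Dec 2032: 109,077 kWh at £0.04/kWh → £4,363.08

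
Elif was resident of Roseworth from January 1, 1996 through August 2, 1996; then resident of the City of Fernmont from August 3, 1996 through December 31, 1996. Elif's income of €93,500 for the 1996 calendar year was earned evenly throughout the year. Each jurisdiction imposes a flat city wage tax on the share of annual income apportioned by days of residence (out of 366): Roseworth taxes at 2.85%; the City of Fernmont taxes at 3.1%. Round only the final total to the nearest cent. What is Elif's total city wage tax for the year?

€2,761.19

Roseworth, January 1 – August 2, 1996: 215 days → €93,500 × 2.85% × 215/366 = €1,565.3586
The City of Fernmont, August 3 – December 31, 1996: 151 days → €93,500 × 3.1% × 151/366 = €1,195.8292
Total = €2,761.1878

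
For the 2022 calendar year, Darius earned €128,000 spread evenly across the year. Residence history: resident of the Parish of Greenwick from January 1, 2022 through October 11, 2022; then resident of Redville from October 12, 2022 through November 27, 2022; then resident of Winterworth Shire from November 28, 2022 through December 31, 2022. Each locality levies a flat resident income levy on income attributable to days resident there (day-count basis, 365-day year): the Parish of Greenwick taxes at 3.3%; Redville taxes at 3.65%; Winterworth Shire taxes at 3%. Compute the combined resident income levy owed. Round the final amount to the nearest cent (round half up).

€4,245.92

The Parish of Greenwick, January 1 – October 11, 2022: 284 days → €128,000 × 3.3% × 284/365 = €3,286.6192
Redville, October 12 – November 27, 2022: 47 days → €128,000 × 3.65% × 47/365 = €601.6000
Winterworth Shire, November 28 – December 31, 2022: 34 days → €128,000 × 3% × 34/365 = €357.6986
Total = €4,245.9178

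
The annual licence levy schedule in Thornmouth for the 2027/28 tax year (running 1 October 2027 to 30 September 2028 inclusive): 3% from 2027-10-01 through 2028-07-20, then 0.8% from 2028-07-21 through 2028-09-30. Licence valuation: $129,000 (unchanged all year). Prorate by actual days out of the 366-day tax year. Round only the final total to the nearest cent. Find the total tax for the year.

$3,311.70

2027-10-01 to 2028-07-20: 294 days at 3% → $129,000 × 3% × 294/366 = $3,108.6885
2028-07-21 to 2028-09-30: 72 days at 0.8% → $129,000 × 0.8% × 72/366 = $203.0164
Total = $3,311.7049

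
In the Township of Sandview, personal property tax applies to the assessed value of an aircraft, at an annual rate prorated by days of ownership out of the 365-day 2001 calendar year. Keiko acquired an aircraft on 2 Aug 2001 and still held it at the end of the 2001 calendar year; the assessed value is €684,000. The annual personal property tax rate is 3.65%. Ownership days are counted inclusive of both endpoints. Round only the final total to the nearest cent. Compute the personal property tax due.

Days held (2 Aug – 31 Dec 2001): 152 out of 365
Tax = €684,000 × 3.65% × 152/365 = €10,396.8000

€10,396.80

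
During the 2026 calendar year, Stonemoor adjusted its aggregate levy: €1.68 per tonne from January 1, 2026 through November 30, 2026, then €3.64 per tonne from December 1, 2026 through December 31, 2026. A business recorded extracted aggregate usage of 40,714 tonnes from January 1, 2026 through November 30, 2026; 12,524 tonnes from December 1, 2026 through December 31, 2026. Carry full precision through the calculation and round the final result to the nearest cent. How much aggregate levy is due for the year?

€113,986.88

January 1 – November 30, 2026: 40,714 tonnes at €1.68/tonne → €68,399.52
December 1 – December 31, 2026: 12,524 tonnes at €3.64/tonne → €45,587.36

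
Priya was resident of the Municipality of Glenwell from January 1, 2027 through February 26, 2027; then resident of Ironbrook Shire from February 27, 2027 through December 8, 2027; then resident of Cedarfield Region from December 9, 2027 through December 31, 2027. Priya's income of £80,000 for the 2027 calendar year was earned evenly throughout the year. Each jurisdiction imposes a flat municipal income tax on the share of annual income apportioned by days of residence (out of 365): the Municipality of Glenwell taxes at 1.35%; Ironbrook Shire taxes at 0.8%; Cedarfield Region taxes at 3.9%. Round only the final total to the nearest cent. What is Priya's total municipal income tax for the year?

The Municipality of Glenwell, January 1 – February 26, 2027: 57 days → £80,000 × 1.35% × 57/365 = £168.6575
Ironbrook Shire, February 27 – December 8, 2027: 285 days → £80,000 × 0.8% × 285/365 = £499.7260
Cedarfield Region, December 9 – December 31, 2027: 23 days → £80,000 × 3.9% × 23/365 = £196.6027
Total = £864.9863

£864.99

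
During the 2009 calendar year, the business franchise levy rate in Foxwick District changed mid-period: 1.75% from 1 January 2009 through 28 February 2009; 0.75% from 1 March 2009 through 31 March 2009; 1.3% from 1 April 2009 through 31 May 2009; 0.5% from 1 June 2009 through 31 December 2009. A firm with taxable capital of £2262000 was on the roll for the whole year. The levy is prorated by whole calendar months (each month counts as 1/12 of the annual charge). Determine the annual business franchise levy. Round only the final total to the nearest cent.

£19509.75

1 January – 28 February 2009: 2 months at 1.75% → £2262000 × 1.75% × 2/12 = £6597.5000
1 March – 31 March 2009: 1 month at 0.75% → £2262000 × 0.75% × 1/12 = £1413.7500
1 April – 31 May 2009: 2 months at 1.3% → £2262000 × 1.3% × 2/12 = £4901.0000
1 June – 31 December 2009: 7 months at 0.5% → £2262000 × 0.5% × 7/12 = £6597.5000
Total = £19509.7500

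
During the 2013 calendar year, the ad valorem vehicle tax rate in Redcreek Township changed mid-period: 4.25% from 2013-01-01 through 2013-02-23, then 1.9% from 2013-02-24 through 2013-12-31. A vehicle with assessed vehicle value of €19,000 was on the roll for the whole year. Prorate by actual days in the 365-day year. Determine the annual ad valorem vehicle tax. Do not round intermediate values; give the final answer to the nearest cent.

€427.06

2013-01-01 to 2013-02-23: 54 days at 4.25% → €19,000 × 4.25% × 54/365 = €119.4658
2013-02-24 to 2013-12-31: 311 days at 1.9% → €19,000 × 1.9% × 311/365 = €307.5918
Total = €427.0575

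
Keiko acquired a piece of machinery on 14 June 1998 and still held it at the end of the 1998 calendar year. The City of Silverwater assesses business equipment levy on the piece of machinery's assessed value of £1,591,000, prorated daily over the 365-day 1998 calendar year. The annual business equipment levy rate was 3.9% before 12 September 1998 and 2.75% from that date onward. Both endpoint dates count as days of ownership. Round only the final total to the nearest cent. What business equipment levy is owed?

£28,605.31

14 June – 11 September 1998: 90 days at 3.9% → £1,591,000 × 3.9% × 90/365 = £15,299.7534
12 September – 31 December 1998: 111 days at 2.75% → £1,591,000 × 2.75% × 111/365 = £13,305.5548
Total = £28,605.3082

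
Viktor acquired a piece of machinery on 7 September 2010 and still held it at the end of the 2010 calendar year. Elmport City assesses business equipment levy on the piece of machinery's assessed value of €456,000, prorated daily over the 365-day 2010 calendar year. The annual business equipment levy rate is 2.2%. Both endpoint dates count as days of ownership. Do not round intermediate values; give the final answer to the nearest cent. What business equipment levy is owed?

Days held (7 September – 31 December 2010): 116 out of 365
Tax = €456,000 × 2.2% × 116/365 = €3,188.2521

€3,188.25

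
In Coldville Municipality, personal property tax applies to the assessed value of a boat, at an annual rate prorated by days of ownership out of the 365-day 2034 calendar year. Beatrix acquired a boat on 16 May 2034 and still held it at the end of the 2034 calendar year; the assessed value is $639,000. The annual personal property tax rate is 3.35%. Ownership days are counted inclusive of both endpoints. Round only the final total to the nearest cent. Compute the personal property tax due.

Days held (16 May – 31 December 2034): 230 out of 365
Tax = $639,000 × 3.35% × 230/365 = $13,489.0274

$13,489.03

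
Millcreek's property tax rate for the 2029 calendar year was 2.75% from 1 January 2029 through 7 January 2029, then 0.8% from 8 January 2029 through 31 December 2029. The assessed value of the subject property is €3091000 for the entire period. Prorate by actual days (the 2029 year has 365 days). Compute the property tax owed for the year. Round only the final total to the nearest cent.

1 January – 7 January 2029: 7 days at 2.75% → €3091000 × 2.75% × 7/365 = €1630.1849
8 January – 31 December 2029: 358 days at 0.8% → €3091000 × 0.8% × 358/365 = €24253.7644
Total = €25883.9493

€25883.95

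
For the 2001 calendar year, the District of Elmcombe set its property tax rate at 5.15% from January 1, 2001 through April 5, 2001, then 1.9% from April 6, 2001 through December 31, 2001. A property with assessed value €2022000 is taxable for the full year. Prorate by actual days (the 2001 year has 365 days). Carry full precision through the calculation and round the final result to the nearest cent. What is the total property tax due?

January 1 – April 5, 2001: 95 days at 5.15% → €2022000 × 5.15% × 95/365 = €27103.1096
April 6 – December 31, 2001: 270 days at 1.9% → €2022000 × 1.9% × 270/365 = €28418.7945
Total = €55521.9041

€55521.90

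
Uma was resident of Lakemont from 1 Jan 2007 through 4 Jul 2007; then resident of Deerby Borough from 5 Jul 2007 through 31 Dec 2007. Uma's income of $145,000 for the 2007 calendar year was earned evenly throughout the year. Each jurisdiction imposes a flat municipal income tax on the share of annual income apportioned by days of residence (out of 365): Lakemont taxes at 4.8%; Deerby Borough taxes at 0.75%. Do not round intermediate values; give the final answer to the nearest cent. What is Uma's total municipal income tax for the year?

$4,063.97

Lakemont, 1 Jan – 4 Jul 2007: 185 days → $145,000 × 4.8% × 185/365 = $3,527.6712
Deerby Borough, 5 Jul – 31 Dec 2007: 180 days → $145,000 × 0.75% × 180/365 = $536.3014
Total = $4,063.9726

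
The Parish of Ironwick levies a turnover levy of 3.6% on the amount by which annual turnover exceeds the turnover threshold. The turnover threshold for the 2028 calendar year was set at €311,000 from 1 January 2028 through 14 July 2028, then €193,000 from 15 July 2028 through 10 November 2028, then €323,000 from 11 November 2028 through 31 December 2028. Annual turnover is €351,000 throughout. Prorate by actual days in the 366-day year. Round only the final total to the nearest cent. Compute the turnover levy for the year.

€2,760.98

1 January – 14 July 2028: 196 days, exemption €311,000 → (€351,000 − €311,000) × 3.6% × 196/366 = €771.1475
15 July – 10 November 2028: 119 days, exemption €193,000 → (€351,000 − €193,000) × 3.6% × 119/366 = €1,849.3770
11 November – 31 December 2028: 51 days, exemption €323,000 → (€351,000 − €323,000) × 3.6% × 51/366 = €140.4590
Total = €2,760.9836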